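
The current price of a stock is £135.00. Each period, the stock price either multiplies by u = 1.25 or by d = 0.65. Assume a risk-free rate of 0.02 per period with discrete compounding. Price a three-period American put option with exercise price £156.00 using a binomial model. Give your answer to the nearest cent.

£38.77

Risk-neutral probability p = (1 + 0.02 − 0.65)/(1.25 − 0.65) = 0.3700/0.6000 = 0.6167
Terminal stock prices: S_uuu = 263.7, S_uud = 137.1, S_udd = 71.3, S_ddd = 37.07
Terminal payoffs (K − S): max(-107.7, 0) = 0, max(18.89, 0) = 18.89, max(84.7, 0) = 84.7, max(118.9, 0) = 118.9
Node uu (S = 210.9): continuation = 1/1.02·[0.6167·0.0000 + 0.3833·18.8906] = 7.0994; exercise value = 0.0000 ≤ continuation, so V_uu = 7.0994
Node ud (S = 109.7): continuation = 1/1.02·[0.6167·18.8906 + 0.3833·84.7031] = 43.2537; exercise value = 46.3125 > continuation, so V_ud = 46.3125 (exercise)
Node dd (S = 57.04): continuation = 1/1.02·[0.6167·84.7031 + 0.3833·118.9256] = 95.9037; exercise value = 98.9625 > continuation, so V_dd = 98.9625 (exercise)
Node u (S = 168.8): continuation = 1/1.02·[0.6167·7.0994 + 0.3833·46.3125] = 21.6972; exercise value = 0.0000 ≤ continuation, so V_u = 21.6972
Node d (S = 87.75): continuation = 1/1.02·[0.6167·46.3125 + 0.3833·98.9625] = 65.1912; exercise value = 68.2500 > continuation, so V_d = 68.2500 (exercise)
Node 0 (S = 135): continuation = 1/1.02·[0.6167·21.6972 + 0.3833·68.2500] = 38.7671; exercise value = 21.0000 ≤ continuation, so V_0 = 38.7671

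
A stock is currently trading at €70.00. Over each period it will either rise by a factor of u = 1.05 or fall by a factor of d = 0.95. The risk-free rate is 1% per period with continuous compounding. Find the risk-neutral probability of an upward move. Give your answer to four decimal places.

Risk-neutral probability p = (e^0.01 − 0.95)/(1.05 − 0.95) = 0.0601/0.1000 = 0.6005

p = 0.6005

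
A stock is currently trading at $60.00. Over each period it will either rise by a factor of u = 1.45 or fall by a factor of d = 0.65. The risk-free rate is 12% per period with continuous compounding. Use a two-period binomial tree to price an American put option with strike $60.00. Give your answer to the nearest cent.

$8.16

Risk-neutral probability p = (e^0.12 − 0.65)/(1.45 − 0.65) = 0.4775/0.8000 = 0.5969
Terminal stock prices: S_uu = 126.2, S_ud = 56.55, S_dd = 25.35
Terminal payoffs (K − S): max(-66.15, 0) = 0, max(3.45, 0) = 3.45, max(34.65, 0) = 34.65
Node u (S = 87): continuation = e^(−0.12)·[0.5969·0.0000 + 0.4031·3.4500] = 1.2335; exercise value = 0.0000 ≤ continuation, so V_u = 1.2335
Node d (S = 39): continuation = e^(−0.12)·[0.5969·3.4500 + 0.4031·34.6500] = 14.2152; exercise value = 21.0000 > continuation, so V_d = 21.0000 (exercise)
Node 0 (S = 60): continuation = e^(−0.12)·[0.5969·1.2335 + 0.4031·21.0000] = 8.1614; exercise value = 0.0000 ≤ continuation, so V_0 = 8.1614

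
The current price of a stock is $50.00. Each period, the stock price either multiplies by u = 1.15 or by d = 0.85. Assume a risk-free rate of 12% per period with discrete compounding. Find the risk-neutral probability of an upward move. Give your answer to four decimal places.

Risk-neutral probability p = (1 + 0.12 − 0.85)/(1.15 − 0.85) = 0.2700/0.3000 = 0.9000

p = 0.9000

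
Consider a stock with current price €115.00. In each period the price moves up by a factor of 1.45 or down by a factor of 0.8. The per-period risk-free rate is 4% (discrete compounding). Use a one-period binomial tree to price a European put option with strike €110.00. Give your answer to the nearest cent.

Risk-neutral probability p = (1 + 0.04 − 0.8)/(1.45 − 0.8) = 0.2400/0.6500 = 0.3692
Terminal stock prices: S_u = 166.8, S_d = 92
Terminal payoffs (K − S): max(-56.75, 0) = 0, max(18, 0) = 18
Node 0 (S = 115): V_0 = 1/1.04·[0.3692·0.0000 + 0.6308·18.0000] = 10.9172

€10.92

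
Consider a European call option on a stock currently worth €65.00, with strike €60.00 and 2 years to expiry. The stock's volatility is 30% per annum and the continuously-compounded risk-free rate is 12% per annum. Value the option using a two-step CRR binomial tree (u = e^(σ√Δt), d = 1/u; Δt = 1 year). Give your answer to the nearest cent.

€20.35

CRR parameters: u = e^(σ√Δt) = e^(0.3·√1) = 1.3499, d = 1/u = 0.7408
Per-period rate: rΔt = 0.12·1 = 0.12, so R = e^0.12 = 1.1275
Risk-neutral probability p = (e^0.12 − 0.7408)/(1.3499 − 0.7408) = 0.3867/0.6090 = 0.6349
Terminal stock prices: S_uu = 118.4, S_ud = 65, S_dd = 35.67
Terminal payoffs (S − K): max(58.44, 0) = 58.44, max(5, 0) = 5, max(-24.33, 0) = 0
Node u (S = 87.74): V_u = e^(−0.12)·[0.6349·58.4377 + 0.3651·5.0000] = 34.5256
Node d (S = 48.15): V_d = e^(−0.12)·[0.6349·5.0000 + 0.3651·0.0000] = 2.8155
Node 0 (S = 65): V_0 = e^(−0.12)·[0.6349·34.5256 + 0.3651·2.8155] = 20.3532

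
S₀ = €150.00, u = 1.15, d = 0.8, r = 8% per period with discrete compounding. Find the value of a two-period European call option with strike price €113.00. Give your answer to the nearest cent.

Risk-neutral probability p = (1 + 0.08 − 0.8)/(1.15 − 0.8) = 0.2800/0.3500 = 0.8000
Terminal stock prices: S_uu = 198.4, S_ud = 138, S_dd = 96
Terminal payoffs (S − K): max(85.37, 0) = 85.37, max(25, 0) = 25, max(-17, 0) = 0
Node u (S = 172.5): V_u = 1/1.08·[0.8000·85.3750 + 0.2000·25.0000] = 67.8704
Node d (S = 120): V_d = 1/1.08·[0.8000·25.0000 + 0.2000·0.0000] = 18.5185
Node 0 (S = 150): V_0 = 1/1.08·[0.8000·67.8704 + 0.2000·18.5185] = 53.7037

€53.70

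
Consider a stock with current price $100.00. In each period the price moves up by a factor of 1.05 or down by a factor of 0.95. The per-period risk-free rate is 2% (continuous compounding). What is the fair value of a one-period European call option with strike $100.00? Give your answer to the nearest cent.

Risk-neutral probability p = (e^0.02 − 0.95)/(1.05 − 0.95) = 0.0702/0.1000 = 0.7020
Terminal stock prices: S_u = 105, S_d = 95
Terminal payoffs (S − K): max(5, 0) = 5, max(-5, 0) = 0
Node 0 (S = 100): V_0 = e^(−0.02)·[0.7020·5.0000 + 0.2980·0.0000] = 3.4406

$3.44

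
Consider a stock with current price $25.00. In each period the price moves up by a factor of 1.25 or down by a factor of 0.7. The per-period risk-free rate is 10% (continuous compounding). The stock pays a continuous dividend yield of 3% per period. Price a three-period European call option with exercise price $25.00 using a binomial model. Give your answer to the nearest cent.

$6.26

Per-period risk-free factor R = e^0.1 = 1.1052; dividend-adjusted growth = e^(0.1−0.03) = 1.0725.
Risk-neutral probability p = (1.0725 − 0.7)/(1.25 − 0.7) = 0.3725/0.5500 = 0.6773
Terminal stock prices: S_uuu = 48.83, S_uud = 27.34, S_udd = 15.31, S_ddd = 8.575
Terminal payoffs (S − K): max(23.83, 0) = 23.83, max(2.344, 0) = 2.344, max(-9.688, 0) = 0, max(-16.43, 0) = 0
Node uu (S = 39.06): V_uu = e^(−0.1)·[0.6773·23.8281 + 0.3227·2.3438] = 15.2871
Node ud (S = 21.88): V_ud = e^(−0.1)·[0.6773·2.3438 + 0.3227·0.0000] = 1.4363
Node dd (S = 12.25): V_dd = e^(−0.1)·[0.6773·0.0000 + 0.3227·0.0000] = 0.0000
Node u (S = 31.25): V_u = e^(−0.1)·[0.6773·15.2871 + 0.3227·1.4363] = 9.7879
Node d (S = 17.5): V_d = e^(−0.1)·[0.6773·1.4363 + 0.3227·0.0000] = 0.8802
Node 0 (S = 25): V_0 = e^(−0.1)·[0.6773·9.7879 + 0.3227·0.8802] = 6.2554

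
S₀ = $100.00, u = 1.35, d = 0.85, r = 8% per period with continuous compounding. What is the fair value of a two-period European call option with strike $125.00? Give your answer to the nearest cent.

Risk-neutral probability p = (e^0.08 − 0.85)/(1.35 − 0.85) = 0.2333/0.5000 = 0.4666
Terminal stock prices: S_uu = 182.3, S_ud = 114.8, S_dd = 72.25
Terminal payoffs (S − K): max(57.25, 0) = 57.25, max(-10.25, 0) = 0, max(-52.75, 0) = 0
Node u (S = 135): V_u = e^(−0.08)·[0.4666·57.2500 + 0.5334·0.0000] = 24.6577
Node d (S = 85): V_d = e^(−0.08)·[0.4666·0.0000 + 0.5334·0.0000] = 0.0000
Node 0 (S = 100): V_0 = e^(−0.08)·[0.4666·24.6577 + 0.5334·0.0000] = 10.6201

$10.62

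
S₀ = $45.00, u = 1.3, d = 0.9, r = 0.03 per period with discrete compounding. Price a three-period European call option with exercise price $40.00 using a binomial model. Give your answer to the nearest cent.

$10.42

Risk-neutral probability p = (1 + 0.03 − 0.9)/(1.3 − 0.9) = 0.1300/0.4000 = 0.3250
Terminal stock prices: S_uuu = 98.87, S_uud = 68.45, S_udd = 47.39, S_ddd = 32.81
Terminal payoffs (S − K): max(58.87, 0) = 58.87, max(28.45, 0) = 28.45, max(7.385, 0) = 7.385, max(-7.195, 0) = 0
Node uu (S = 76.05): V_uu = 1/1.03·[0.3250·58.8650 + 0.6750·28.4450] = 37.2150
Node ud (S = 52.65): V_ud = 1/1.03·[0.3250·28.4450 + 0.6750·7.3850] = 13.8150
Node dd (S = 36.45): V_dd = 1/1.03·[0.3250·7.3850 + 0.6750·0.0000] = 2.3302
Node u (S = 58.5): V_u = 1/1.03·[0.3250·37.2150 + 0.6750·13.8150] = 20.7962
Node d (S = 40.5): V_d = 1/1.03·[0.3250·13.8150 + 0.6750·2.3302] = 5.8862
Node 0 (S = 45): V_0 = 1/1.03·[0.3250·20.7962 + 0.6750·5.8862] = 10.4194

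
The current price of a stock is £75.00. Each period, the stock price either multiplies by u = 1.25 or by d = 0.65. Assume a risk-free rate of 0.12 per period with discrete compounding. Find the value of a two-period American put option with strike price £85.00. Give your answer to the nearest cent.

£10.27

Risk-neutral probability p = (1 + 0.12 − 0.65)/(1.25 − 0.65) = 0.4700/0.6000 = 0.7833
Terminal stock prices: S_uu = 117.2, S_ud = 60.94, S_dd = 31.69
Terminal payoffs (K − S): max(-32.19, 0) = 0, max(24.06, 0) = 24.06, max(53.31, 0) = 53.31
Node u (S = 93.75): continuation = 1/1.12·[0.7833·0.0000 + 0.2167·24.0625] = 4.6549; exercise value = 0.0000 ≤ continuation, so V_u = 4.6549
Node d (S = 48.75): continuation = 1/1.12·[0.7833·24.0625 + 0.2167·53.3125] = 27.1429; exercise value = 36.2500 > continuation, so V_d = 36.2500 (exercise)
Node 0 (S = 75): continuation = 1/1.12·[0.7833·4.6549 + 0.2167·36.2500] = 10.2683; exercise value = 10.0000 ≤ continuation, so V_0 = 10.2683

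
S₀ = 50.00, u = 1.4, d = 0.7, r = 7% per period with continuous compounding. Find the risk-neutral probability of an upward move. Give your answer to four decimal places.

Risk-neutral probability p = (e^0.07 − 0.7)/(1.4 − 0.7) = 0.3725/0.7000 = 0.5322

p = 0.5322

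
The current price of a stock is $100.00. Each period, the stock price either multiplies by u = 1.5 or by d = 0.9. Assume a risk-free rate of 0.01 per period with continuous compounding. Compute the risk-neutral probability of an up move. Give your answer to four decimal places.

Risk-neutral probability p = (e^0.01 − 0.9)/(1.5 − 0.9) = 0.1101/0.6000 = 0.1834

p = 0.1834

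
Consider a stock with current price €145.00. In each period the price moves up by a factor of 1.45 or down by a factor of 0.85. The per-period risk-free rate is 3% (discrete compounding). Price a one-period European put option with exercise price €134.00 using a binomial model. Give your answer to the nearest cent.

Risk-neutral probability p = (1 + 0.03 − 0.85)/(1.45 − 0.85) = 0.1800/0.6000 = 0.3000
Terminal stock prices: S_u = 210.2, S_d = 123.2
Terminal payoffs (K − S): max(-76.25, 0) = 0, max(10.75, 0) = 10.75
Node 0 (S = 145): V_0 = 1/1.03·[0.3000·0.0000 + 0.7000·10.7500] = 7.3058

€7.31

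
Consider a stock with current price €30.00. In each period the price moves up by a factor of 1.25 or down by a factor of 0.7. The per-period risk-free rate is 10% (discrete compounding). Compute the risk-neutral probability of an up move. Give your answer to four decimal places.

p = 0.7273

Risk-neutral probability p = (1 + 0.1 − 0.7)/(1.25 − 0.7) = 0.4000/0.5500 = 0.7273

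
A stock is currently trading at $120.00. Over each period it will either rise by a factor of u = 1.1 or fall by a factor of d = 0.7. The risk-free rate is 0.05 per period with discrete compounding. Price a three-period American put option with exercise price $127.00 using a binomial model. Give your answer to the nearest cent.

Risk-neutral probability p = (1 + 0.05 − 0.7)/(1.1 − 0.7) = 0.3500/0.4000 = 0.8750
Terminal stock prices: S_uuu = 159.7, S_uud = 101.6, S_udd = 64.68, S_ddd = 41.16
Terminal payoffs (K − S): max(-32.72, 0) = 0, max(25.36, 0) = 25.36, max(62.32, 0) = 62.32, max(85.84, 0) = 85.84
Node uu (S = 145.2): continuation = 1/1.05·[0.8750·0.0000 + 0.1250·25.3600] = 3.0190; exercise value = 0.0000 ≤ continuation, so V_uu = 3.0190
Node ud (S = 92.4): continuation = 1/1.05·[0.8750·25.3600 + 0.1250·62.3200] = 28.5524; exercise value = 34.6000 > continuation, so V_ud = 34.6000 (exercise)
Node dd (S = 58.8): continuation = 1/1.05·[0.8750·62.3200 + 0.1250·85.8400] = 62.1524; exercise value = 68.2000 > continuation, so V_dd = 68.2000 (exercise)
Node u (S = 132): continuation = 1/1.05·[0.8750·3.0190 + 0.1250·34.6000] = 6.6349; exercise value = 0.0000 ≤ continuation, so V_u = 6.6349
Node d (S = 84): continuation = 1/1.05·[0.8750·34.6000 + 0.1250·68.2000] = 36.9524; exercise value = 43.0000 > continuation, so V_d = 43.0000 (exercise)
Node 0 (S = 120): continuation = 1/1.05·[0.8750·6.6349 + 0.1250·43.0000] = 10.6481; exercise value = 7.0000 ≤ continuation, so V_0 = 10.6481

$10.65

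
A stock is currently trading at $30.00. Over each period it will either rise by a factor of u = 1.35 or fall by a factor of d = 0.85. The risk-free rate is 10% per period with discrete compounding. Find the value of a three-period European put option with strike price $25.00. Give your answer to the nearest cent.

$0.62

Risk-neutral probability p = (1 + 0.1 − 0.85)/(1.35 − 0.85) = 0.2500/0.5000 = 0.5000
Terminal stock prices: S_uuu = 73.81, S_uud = 46.47, S_udd = 29.26, S_ddd = 18.42
Terminal payoffs (K − S): max(-48.81, 0) = 0, max(-21.47, 0) = 0, max(-4.261, 0) = 0, max(6.576, 0) = 6.576
Node uu (S = 54.68): V_uu = 1/1.1·[0.5000·0.0000 + 0.5000·0.0000] = 0.0000
Node ud (S = 34.42): V_ud = 1/1.1·[0.5000·0.0000 + 0.5000·0.0000] = 0.0000
Node dd (S = 21.67): V_dd = 1/1.1·[0.5000·0.0000 + 0.5000·6.5763] = 2.9892
Node u (S = 40.5): V_u = 1/1.1·[0.5000·0.0000 + 0.5000·0.0000] = 0.0000
Node d (S = 25.5): V_d = 1/1.1·[0.5000·0.0000 + 0.5000·2.9892] = 1.3587
Node 0 (S = 30): V_0 = 1/1.1·[0.5000·0.0000 + 0.5000·1.3587] = 0.6176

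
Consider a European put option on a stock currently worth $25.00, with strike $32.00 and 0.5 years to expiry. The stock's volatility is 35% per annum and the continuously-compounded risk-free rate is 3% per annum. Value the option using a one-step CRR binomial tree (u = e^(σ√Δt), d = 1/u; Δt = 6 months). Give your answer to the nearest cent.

CRR parameters: u = e^(σ√Δt) = e^(0.35·√0.5) = 1.2808, d = 1/u = 0.7808
Per-period rate: rΔt = 0.03·0.5 = 0.015, so R = e^0.015 = 1.0151
Risk-neutral probability p = (e^0.015 − 0.7808)/(1.2808 − 0.7808) = 0.2344/0.5000 = 0.4687
Terminal stock prices: S_u = 32.02, S_d = 19.52
Terminal payoffs (K − S): max(-0.02008, 0) = 0, max(12.48, 0) = 12.48
Node 0 (S = 25): V_0 = e^(−0.015)·[0.4687·0.0000 + 0.5313·12.4810] = 6.5329

$6.53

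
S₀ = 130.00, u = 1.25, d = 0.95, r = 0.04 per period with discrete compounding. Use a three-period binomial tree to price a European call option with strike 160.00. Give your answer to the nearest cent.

7.79

Risk-neutral probability p = (1 + 0.04 − 0.95)/(1.25 − 0.95) = 0.0900/0.3000 = 0.3000
Terminal stock prices: S_uuu = 253.9, S_uud = 193, S_udd = 146.7, S_ddd = 111.5
Terminal payoffs (S − K): max(93.91, 0) = 93.91, max(32.97, 0) = 32.97, max(-13.34, 0) = 0, max(-48.54, 0) = 0
Node uu (S = 203.1): V_uu = 1/1.04·[0.3000·93.9062 + 0.7000·32.9688] = 49.2788
Node ud (S = 154.4): V_ud = 1/1.04·[0.3000·32.9688 + 0.7000·0.0000] = 9.5102
Node dd (S = 117.3): V_dd = 1/1.04·[0.3000·0.0000 + 0.7000·0.0000] = 0.0000
Node u (S = 162.5): V_u = 1/1.04·[0.3000·49.2788 + 0.7000·9.5102] = 20.6162
Node d (S = 123.5): V_d = 1/1.04·[0.3000·9.5102 + 0.7000·0.0000] = 2.7433
Node 0 (S = 130): V_0 = 1/1.04·[0.3000·20.6162 + 0.7000·2.7433] = 7.7934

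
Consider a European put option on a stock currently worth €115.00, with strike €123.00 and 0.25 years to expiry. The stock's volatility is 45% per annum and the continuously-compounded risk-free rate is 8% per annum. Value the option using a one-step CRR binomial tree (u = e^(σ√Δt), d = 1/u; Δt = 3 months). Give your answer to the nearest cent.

€15.63

CRR parameters: u = e^(σ√Δt) = e^(0.45·√0.25) = 1.2523, d = 1/u = 0.7985
Per-period rate: rΔt = 0.08·0.25 = 0.02, so R = e^0.02 = 1.0202
Risk-neutral probability p = (e^0.02 − 0.7985)/(1.2523 − 0.7985) = 0.2217/0.4538 = 0.4885
Terminal stock prices: S_u = 144, S_d = 91.83
Terminal payoffs (K − S): max(-21.02, 0) = 0, max(31.17, 0) = 31.17
Node 0 (S = 115): V_0 = e^(−0.02)·[0.4885·0.0000 + 0.5115·31.1706] = 15.6280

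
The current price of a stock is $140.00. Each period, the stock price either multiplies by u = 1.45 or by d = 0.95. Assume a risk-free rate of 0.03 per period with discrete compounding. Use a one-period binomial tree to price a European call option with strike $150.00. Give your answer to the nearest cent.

Risk-neutral probability p = (1 + 0.03 − 0.95)/(1.45 − 0.95) = 0.0800/0.5000 = 0.1600
Terminal stock prices: S_u = 203, S_d = 133
Terminal payoffs (S − K): max(53, 0) = 53, max(-17, 0) = 0
Node 0 (S = 140): V_0 = 1/1.03·[0.1600·53.0000 + 0.8400·0.0000] = 8.2330

$8.23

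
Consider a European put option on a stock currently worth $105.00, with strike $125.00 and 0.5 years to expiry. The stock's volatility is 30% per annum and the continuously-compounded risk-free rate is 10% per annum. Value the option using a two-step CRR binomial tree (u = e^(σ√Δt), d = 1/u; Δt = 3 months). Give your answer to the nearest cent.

CRR parameters: u = e^(σ√Δt) = e^(0.3·√0.25) = 1.1618, d = 1/u = 0.8607
Per-period rate: rΔt = 0.1·0.25 = 0.025, so R = e^0.025 = 1.0253
Risk-neutral probability p = (e^0.025 − 0.8607)/(1.1618 − 0.8607) = 0.1646/0.3011 = 0.5466
Terminal stock prices: S_uu = 141.7, S_ud = 105, S_dd = 77.79
Terminal payoffs (K − S): max(-16.74, 0) = 0, max(20, 0) = 20, max(47.21, 0) = 47.21
Node u (S = 122): V_u = e^(−0.025)·[0.5466·0.0000 + 0.4534·20.0000] = 8.8434
Node d (S = 90.37): V_d = e^(−0.025)·[0.5466·20.0000 + 0.4534·47.2141] = 31.5394
Node 0 (S = 105): V_0 = e^(−0.025)·[0.5466·8.8434 + 0.4534·31.5394] = 18.6605

$18.66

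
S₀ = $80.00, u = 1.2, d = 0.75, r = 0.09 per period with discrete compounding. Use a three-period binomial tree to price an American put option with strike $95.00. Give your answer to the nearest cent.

$15.00

Risk-neutral probability p = (1 + 0.09 − 0.75)/(1.2 − 0.75) = 0.3400/0.4500 = 0.7556
Terminal stock prices: S_uuu = 138.2, S_uud = 86.4, S_udd = 54, S_ddd = 33.75
Terminal payoffs (K − S): max(-43.24, 0) = 0, max(8.6, 0) = 8.6, max(41, 0) = 41, max(61.25, 0) = 61.25
Node uu (S = 115.2): continuation = 1/1.09·[0.7556·0.0000 + 0.2444·8.6000] = 1.9286; exercise value = 0.0000 ≤ continuation, so V_uu = 1.9286
Node ud (S = 72): continuation = 1/1.09·[0.7556·8.6000 + 0.2444·41.0000] = 15.1560; exercise value = 23.0000 > continuation, so V_ud = 23.0000 (exercise)
Node dd (S = 45): continuation = 1/1.09·[0.7556·41.0000 + 0.2444·61.2500] = 42.1560; exercise value = 50.0000 > continuation, so V_dd = 50.0000 (exercise)
Node u (S = 96): continuation = 1/1.09·[0.7556·1.9286 + 0.2444·23.0000] = 6.4949; exercise value = 0.0000 ≤ continuation, so V_u = 6.4949
Node d (S = 60): continuation = 1/1.09·[0.7556·23.0000 + 0.2444·50.0000] = 27.1560; exercise value = 35.0000 > continuation, so V_d = 35.0000 (exercise)
Node 0 (S = 80): continuation = 1/1.09·[0.7556·6.4949 + 0.2444·35.0000] = 12.3512; exercise value = 15.0000 > continuation, so V_0 = 15.0000 (exercise)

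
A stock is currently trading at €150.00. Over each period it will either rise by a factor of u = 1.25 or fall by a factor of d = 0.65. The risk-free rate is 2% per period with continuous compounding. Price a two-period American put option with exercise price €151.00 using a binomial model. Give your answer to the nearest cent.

Risk-neutral probability p = (e^0.02 − 0.65)/(1.25 − 0.65) = 0.3702/0.6000 = 0.6170
Terminal stock prices: S_uu = 234.4, S_ud = 121.9, S_dd = 63.38
Terminal payoffs (K − S): max(-83.38, 0) = 0, max(29.12, 0) = 29.12, max(87.62, 0) = 87.62
Node u (S = 187.5): continuation = e^(−0.02)·[0.6170·0.0000 + 0.3830·29.1250] = 10.9339; exercise value = 0.0000 ≤ continuation, so V_u = 10.9339
Node d (S = 97.5): continuation = e^(−0.02)·[0.6170·29.1250 + 0.3830·87.6250] = 50.5100; exercise value = 53.5000 > continuation, so V_d = 53.5000 (exercise)
Node 0 (S = 150): continuation = e^(−0.02)·[0.6170·10.9339 + 0.3830·53.5000] = 26.6973; exercise value = 1.0000 ≤ continuation, so V_0 = 26.6973

€26.70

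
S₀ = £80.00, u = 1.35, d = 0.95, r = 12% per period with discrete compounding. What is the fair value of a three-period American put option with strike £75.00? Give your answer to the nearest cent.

£0.87

Risk-neutral probability p = (1 + 0.12 − 0.95)/(1.35 − 0.95) = 0.1700/0.4000 = 0.4250
Terminal stock prices: S_uuu = 196.8, S_uud = 138.5, S_udd = 97.47, S_ddd = 68.59
Terminal payoffs (K − S): max(-121.8, 0) = 0, max(-63.51, 0) = 0, max(-22.47, 0) = 0, max(6.41, 0) = 6.41
Node uu (S = 145.8): continuation = 1/1.12·[0.4250·0.0000 + 0.5750·0.0000] = 0.0000; exercise value = 0.0000 ≤ continuation, so V_uu = 0.0000
Node ud (S = 102.6): continuation = 1/1.12·[0.4250·0.0000 + 0.5750·0.0000] = 0.0000; exercise value = 0.0000 ≤ continuation, so V_ud = 0.0000
Node dd (S = 72.2): continuation = 1/1.12·[0.4250·0.0000 + 0.5750·6.4100] = 3.2908; exercise value = 2.8000 ≤ continuation, so V_dd = 3.2908
Node u (S = 108): continuation = 1/1.12·[0.4250·0.0000 + 0.5750·0.0000] = 0.0000; exercise value = 0.0000 ≤ continuation, so V_u = 0.0000
Node d (S = 76): continuation = 1/1.12·[0.4250·0.0000 + 0.5750·3.2908] = 1.6895; exercise value = 0.0000 ≤ continuation, so V_d = 1.6895
Node 0 (S = 80): continuation = 1/1.12·[0.4250·0.0000 + 0.5750·1.6895] = 0.8674; exercise value = 0.0000 ≤ continuation, so V_0 = 0.8674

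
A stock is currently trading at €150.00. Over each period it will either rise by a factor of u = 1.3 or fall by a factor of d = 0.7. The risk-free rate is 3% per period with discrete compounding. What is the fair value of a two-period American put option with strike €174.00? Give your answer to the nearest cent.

€38.89

Risk-neutral probability p = (1 + 0.03 − 0.7)/(1.3 − 0.7) = 0.3300/0.6000 = 0.5500
Terminal stock prices: S_uu = 253.5, S_ud = 136.5, S_dd = 73.5
Terminal payoffs (K − S): max(-79.5, 0) = 0, max(37.5, 0) = 37.5, max(100.5, 0) = 100.5
Node u (S = 195): continuation = 1/1.03·[0.5500·0.0000 + 0.4500·37.5000] = 16.3835; exercise value = 0.0000 ≤ continuation, so V_u = 16.3835
Node d (S = 105): continuation = 1/1.03·[0.5500·37.5000 + 0.4500·100.5000] = 63.9320; exercise value = 69.0000 > continuation, so V_d = 69.0000 (exercise)
Node 0 (S = 150): continuation = 1/1.03·[0.5500·16.3835 + 0.4500·69.0000] = 38.8941; exercise value = 24.0000 ≤ continuation, so V_0 = 38.8941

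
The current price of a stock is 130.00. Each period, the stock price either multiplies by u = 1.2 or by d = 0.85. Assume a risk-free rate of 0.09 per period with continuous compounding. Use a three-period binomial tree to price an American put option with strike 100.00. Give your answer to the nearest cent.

0.46

Risk-neutral probability p = (e^0.09 − 0.85)/(1.2 − 0.85) = 0.2442/0.3500 = 0.6976
Terminal stock prices: S_uuu = 224.6, S_uud = 159.1, S_udd = 112.7, S_ddd = 79.84
Terminal payoffs (K − S): max(-124.6, 0) = 0, max(-59.12, 0) = 0, max(-12.71, 0) = 0, max(20.16, 0) = 20.16
Node uu (S = 187.2): continuation = e^(−0.09)·[0.6976·0.0000 + 0.3024·0.0000] = 0.0000; exercise value = 0.0000 ≤ continuation, so V_uu = 0.0000
Node ud (S = 132.6): continuation = e^(−0.09)·[0.6976·0.0000 + 0.3024·0.0000] = 0.0000; exercise value = 0.0000 ≤ continuation, so V_ud = 0.0000
Node dd (S = 93.92): continuation = e^(−0.09)·[0.6976·0.0000 + 0.3024·20.1638] = 5.5720; exercise value = 6.0750 > continuation, so V_dd = 6.0750 (exercise)
Node u (S = 156): continuation = e^(−0.09)·[0.6976·0.0000 + 0.3024·0.0000] = 0.0000; exercise value = 0.0000 ≤ continuation, so V_u = 0.0000
Node d (S = 110.5): continuation = e^(−0.09)·[0.6976·0.0000 + 0.3024·6.0750] = 1.6787; exercise value = 0.0000 ≤ continuation, so V_d = 1.6787
Node 0 (S = 130): continuation = e^(−0.09)·[0.6976·0.0000 + 0.3024·1.6787] = 0.4639; exercise value = 0.0000 ≤ continuation, so V_0 = 0.4639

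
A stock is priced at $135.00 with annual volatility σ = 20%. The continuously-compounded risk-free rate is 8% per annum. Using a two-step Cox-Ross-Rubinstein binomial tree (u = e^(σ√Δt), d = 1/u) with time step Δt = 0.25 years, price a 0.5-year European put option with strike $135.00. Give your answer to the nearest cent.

$4.23

CRR parameters: u = e^(σ√Δt) = e^(0.2·√0.25) = 1.1052, d = 1/u = 0.9048
Per-period rate: rΔt = 0.08·0.25 = 0.02, so R = e^0.02 = 1.0202
Risk-neutral probability p = (e^0.02 − 0.9048)/(1.1052 − 0.9048) = 0.1154/0.2003 = 0.5759
Terminal stock prices: S_uu = 164.9, S_ud = 135, S_dd = 110.5
Terminal payoffs (K − S): max(-29.89, 0) = 0, max(0, 0) = 0, max(24.47, 0) = 24.47
Node u (S = 149.2): V_u = e^(−0.02)·[0.5759·0.0000 + 0.4241·0.0000] = 0.0000
Node d (S = 122.2): V_d = e^(−0.02)·[0.5759·0.0000 + 0.4241·24.4713] = 10.1738
Node 0 (S = 135): V_0 = e^(−0.02)·[0.5759·0.0000 + 0.4241·10.1738] = 4.2297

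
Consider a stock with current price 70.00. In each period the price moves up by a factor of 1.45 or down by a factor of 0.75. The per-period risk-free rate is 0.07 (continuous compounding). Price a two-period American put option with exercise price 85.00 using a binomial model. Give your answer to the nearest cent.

Risk-neutral probability p = (e^0.07 − 0.75)/(1.45 − 0.75) = 0.3225/0.7000 = 0.4607
Terminal stock prices: S_uu = 147.2, S_ud = 76.12, S_dd = 39.38
Terminal payoffs (K − S): max(-62.18, 0) = 0, max(8.875, 0) = 8.875, max(45.62, 0) = 45.62
Node u (S = 101.5): continuation = e^(−0.07)·[0.4607·0.0000 + 0.5393·8.8750] = 4.4625; exercise value = 0.0000 ≤ continuation, so V_u = 4.4625
Node d (S = 52.5): continuation = e^(−0.07)·[0.4607·8.8750 + 0.5393·45.6250] = 26.7535; exercise value = 32.5000 > continuation, so V_d = 32.5000 (exercise)
Node 0 (S = 70): continuation = e^(−0.07)·[0.4607·4.4625 + 0.5393·32.5000] = 18.2585; exercise value = 15.0000 ≤ continuation, so V_0 = 18.2585

18.26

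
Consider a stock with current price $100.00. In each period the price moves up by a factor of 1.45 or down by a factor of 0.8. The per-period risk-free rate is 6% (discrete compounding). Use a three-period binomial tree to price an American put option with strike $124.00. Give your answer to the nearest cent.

$28.68

Risk-neutral probability p = (1 + 0.06 − 0.8)/(1.45 − 0.8) = 0.2600/0.6500 = 0.4000
Terminal stock prices: S_uuu = 304.9, S_uud = 168.2, S_udd = 92.8, S_ddd = 51.2
Terminal payoffs (K − S): max(-180.9, 0) = 0, max(-44.2, 0) = 0, max(31.2, 0) = 31.2, max(72.8, 0) = 72.8
Node uu (S = 210.2): continuation = 1/1.06·[0.4000·0.0000 + 0.6000·0.0000] = 0.0000; exercise value = 0.0000 ≤ continuation, so V_uu = 0.0000
Node ud (S = 116): continuation = 1/1.06·[0.4000·0.0000 + 0.6000·31.2000] = 17.6604; exercise value = 8.0000 ≤ continuation, so V_ud = 17.6604
Node dd (S = 64): continuation = 1/1.06·[0.4000·31.2000 + 0.6000·72.8000] = 52.9811; exercise value = 60.0000 > continuation, so V_dd = 60.0000 (exercise)
Node u (S = 145): continuation = 1/1.06·[0.4000·0.0000 + 0.6000·17.6604] = 9.9964; exercise value = 0.0000 ≤ continuation, so V_u = 9.9964
Node d (S = 80): continuation = 1/1.06·[0.4000·17.6604 + 0.6000·60.0000] = 40.6266; exercise value = 44.0000 > continuation, so V_d = 44.0000 (exercise)
Node 0 (S = 100): continuation = 1/1.06·[0.4000·9.9964 + 0.6000·44.0000] = 28.6779; exercise value = 24.0000 ≤ continuation, so V_0 = 28.6779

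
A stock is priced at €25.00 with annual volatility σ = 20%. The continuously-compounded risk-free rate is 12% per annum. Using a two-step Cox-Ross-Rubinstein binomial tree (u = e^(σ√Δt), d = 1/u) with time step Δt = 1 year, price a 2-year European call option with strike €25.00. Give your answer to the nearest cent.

CRR parameters: u = e^(σ√Δt) = e^(0.2·√1) = 1.2214, d = 1/u = 0.8187
Per-period rate: rΔt = 0.12·1 = 0.12, so R = e^0.12 = 1.1275
Risk-neutral probability p = (e^0.12 − 0.8187)/(1.2214 − 0.8187) = 0.3088/0.4027 = 0.7668
Terminal stock prices: S_uu = 37.3, S_ud = 25, S_dd = 16.76
Terminal payoffs (S − K): max(12.3, 0) = 12.3, max(0, 0) = 0, max(-8.242, 0) = 0
Node u (S = 30.54): V_u = e^(−0.12)·[0.7668·12.2956 + 0.2332·0.0000] = 8.3621
Node d (S = 20.47): V_d = e^(−0.12)·[0.7668·0.0000 + 0.2332·0.0000] = 0.0000
Node 0 (S = 25): V_0 = e^(−0.12)·[0.7668·8.3621 + 0.2332·0.0000] = 5.6869

€5.69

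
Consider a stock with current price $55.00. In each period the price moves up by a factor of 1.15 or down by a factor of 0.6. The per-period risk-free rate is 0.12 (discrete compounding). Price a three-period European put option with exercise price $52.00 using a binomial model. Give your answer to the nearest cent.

$1.05

Risk-neutral probability p = (1 + 0.12 − 0.6)/(1.15 − 0.6) = 0.5200/0.5500 = 0.9455
Terminal stock prices: S_uuu = 83.65, S_uud = 43.64, S_udd = 22.77, S_ddd = 11.88
Terminal payoffs (K − S): max(-31.65, 0) = 0, max(8.358, 0) = 8.358, max(29.23, 0) = 29.23, max(40.12, 0) = 40.12
Node uu (S = 72.74): V_uu = 1/1.12·[0.9455·0.0000 + 0.0545·8.3575] = 0.4070
Node ud (S = 37.95): V_ud = 1/1.12·[0.9455·8.3575 + 0.0545·29.2300] = 8.4786
Node dd (S = 19.8): V_dd = 1/1.12·[0.9455·29.2300 + 0.0545·40.1200] = 26.6286
Node u (S = 63.25): V_u = 1/1.12·[0.9455·0.4070 + 0.0545·8.4786] = 0.7565
Node d (S = 33): V_d = 1/1.12·[0.9455·8.4786 + 0.0545·26.6286] = 8.4541
Node 0 (S = 55): V_0 = 1/1.12·[0.9455·0.7565 + 0.0545·8.4541] = 1.0503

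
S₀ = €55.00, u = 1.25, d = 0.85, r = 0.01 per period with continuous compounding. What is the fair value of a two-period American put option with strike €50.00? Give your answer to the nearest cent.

Risk-neutral probability p = (e^0.01 − 0.85)/(1.25 − 0.85) = 0.1601/0.4000 = 0.4001
Terminal stock prices: S_uu = 85.94, S_ud = 58.44, S_dd = 39.74
Terminal payoffs (K − S): max(-35.94, 0) = 0, max(-8.438, 0) = 0, max(10.26, 0) = 10.26
Node u (S = 68.75): continuation = e^(−0.01)·[0.4001·0.0000 + 0.5999·0.0000] = 0.0000; exercise value = 0.0000 ≤ continuation, so V_u = 0.0000
Node d (S = 46.75): continuation = e^(−0.01)·[0.4001·0.0000 + 0.5999·10.2625] = 6.0950; exercise value = 3.2500 ≤ continuation, so V_d = 6.0950
Node 0 (S = 55): continuation = e^(−0.01)·[0.4001·0.0000 + 0.5999·6.0950] = 3.6198; exercise value = 0.0000 ≤ continuation, so V_0 = 3.6198

€3.62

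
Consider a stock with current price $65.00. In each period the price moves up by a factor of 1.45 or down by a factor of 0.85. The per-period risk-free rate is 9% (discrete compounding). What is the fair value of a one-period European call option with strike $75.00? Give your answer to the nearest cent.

$7.06

Risk-neutral probability p = (1 + 0.09 − 0.85)/(1.45 − 0.85) = 0.2400/0.6000 = 0.4000
Terminal stock prices: S_u = 94.25, S_d = 55.25
Terminal payoffs (S − K): max(19.25, 0) = 19.25, max(-19.75, 0) = 0
Node 0 (S = 65): V_0 = 1/1.09·[0.4000·19.2500 + 0.6000·0.0000] = 7.0642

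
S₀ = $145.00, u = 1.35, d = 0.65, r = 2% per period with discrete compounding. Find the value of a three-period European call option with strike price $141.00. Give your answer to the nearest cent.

Risk-neutral probability p = (1 + 0.02 − 0.65)/(1.35 − 0.65) = 0.3700/0.7000 = 0.5286
Terminal stock prices: S_uuu = 356.8, S_uud = 171.8, S_udd = 82.7, S_ddd = 39.82
Terminal payoffs (S − K): max(215.8, 0) = 215.8, max(30.77, 0) = 30.77, max(-58.3, 0) = 0, max(-101.2, 0) = 0
Node uu (S = 264.3): V_uu = 1/1.02·[0.5286·215.7544 + 0.4714·30.7706] = 126.0272
Node ud (S = 127.2): V_ud = 1/1.02·[0.5286·30.7706 + 0.4714·0.0000] = 15.9456
Node dd (S = 61.26): V_dd = 1/1.02·[0.5286·0.0000 + 0.4714·0.0000] = 0.0000
Node u (S = 195.8): V_u = 1/1.02·[0.5286·126.0272 + 0.4714·15.9456] = 72.6780
Node d (S = 94.25): V_d = 1/1.02·[0.5286·15.9456 + 0.4714·0.0000] = 8.2631
Node 0 (S = 145): V_0 = 1/1.02·[0.5286·72.6780 + 0.4714·8.2631] = 41.4814

$41.48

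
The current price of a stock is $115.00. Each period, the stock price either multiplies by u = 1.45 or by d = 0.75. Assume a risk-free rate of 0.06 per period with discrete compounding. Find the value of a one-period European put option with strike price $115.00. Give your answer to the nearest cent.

Risk-neutral probability p = (1 + 0.06 − 0.75)/(1.45 − 0.75) = 0.3100/0.7000 = 0.4429
Terminal stock prices: S_u = 166.8, S_d = 86.25
Terminal payoffs (K − S): max(-51.75, 0) = 0, max(28.75, 0) = 28.75
Node 0 (S = 115): V_0 = 1/1.06·[0.4429·0.0000 + 0.5571·28.7500] = 15.1112

$15.11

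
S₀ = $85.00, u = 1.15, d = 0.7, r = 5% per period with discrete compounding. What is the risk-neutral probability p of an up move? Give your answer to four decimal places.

Risk-neutral probability p = (1 + 0.05 − 0.7)/(1.15 − 0.7) = 0.3500/0.4500 = 0.7778

p = 0.7778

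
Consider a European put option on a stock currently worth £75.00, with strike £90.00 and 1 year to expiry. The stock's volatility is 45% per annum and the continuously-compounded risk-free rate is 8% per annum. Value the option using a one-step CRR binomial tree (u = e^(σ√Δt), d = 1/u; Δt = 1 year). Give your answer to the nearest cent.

CRR parameters: u = e^(σ√Δt) = e^(0.45·√1) = 1.5683, d = 1/u = 0.6376
Per-period rate: rΔt = 0.08·1 = 0.08, so R = e^0.08 = 1.0833
Risk-neutral probability p = (e^0.08 − 0.6376)/(1.5683 − 0.6376) = 0.4457/0.9307 = 0.4789
Terminal stock prices: S_u = 117.6, S_d = 47.82
Terminal payoffs (K − S): max(-27.62, 0) = 0, max(42.18, 0) = 42.18
Node 0 (S = 75): V_0 = e^(−0.08)·[0.4789·0.0000 + 0.5211·42.1779] = 20.2910

£20.29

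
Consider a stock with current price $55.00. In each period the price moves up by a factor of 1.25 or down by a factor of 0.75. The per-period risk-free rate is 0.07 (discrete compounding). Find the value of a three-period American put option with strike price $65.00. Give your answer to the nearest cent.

Risk-neutral probability p = (1 + 0.07 − 0.75)/(1.25 − 0.75) = 0.3200/0.5000 = 0.6400
Terminal stock prices: S_uuu = 107.4, S_uud = 64.45, S_udd = 38.67, S_ddd = 23.2
Terminal payoffs (K − S): max(-42.42, 0) = 0, max(0.5469, 0) = 0.5469, max(26.33, 0) = 26.33, max(41.8, 0) = 41.8
Node uu (S = 85.94): continuation = 1/1.07·[0.6400·0.0000 + 0.3600·0.5469] = 0.1840; exercise value = 0.0000 ≤ continuation, so V_uu = 0.1840
Node ud (S = 51.56): continuation = 1/1.07·[0.6400·0.5469 + 0.3600·26.3281] = 9.1852; exercise value = 13.4375 > continuation, so V_ud = 13.4375 (exercise)
Node dd (S = 30.94): continuation = 1/1.07·[0.6400·26.3281 + 0.3600·41.7969] = 29.8102; exercise value = 34.0625 > continuation, so V_dd = 34.0625 (exercise)
Node u (S = 68.75): continuation = 1/1.07·[0.6400·0.1840 + 0.3600·13.4375] = 4.6311; exercise value = 0.0000 ≤ continuation, so V_u = 4.6311
Node d (S = 41.25): continuation = 1/1.07·[0.6400·13.4375 + 0.3600·34.0625] = 19.4977; exercise value = 23.7500 > continuation, so V_d = 23.7500 (exercise)
Node 0 (S = 55): continuation = 1/1.07·[0.6400·4.6311 + 0.3600·23.7500] = 10.7606; exercise value = 10.0000 ≤ continuation, so V_0 = 10.7606

$10.76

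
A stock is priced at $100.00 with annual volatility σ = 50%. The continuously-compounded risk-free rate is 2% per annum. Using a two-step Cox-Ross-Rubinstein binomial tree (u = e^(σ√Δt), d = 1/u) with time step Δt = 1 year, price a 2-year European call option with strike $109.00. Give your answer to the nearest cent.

CRR parameters: u = e^(σ√Δt) = e^(0.5·√1) = 1.6487, d = 1/u = 0.6065
Per-period rate: rΔt = 0.02·1 = 0.02, so R = e^0.02 = 1.0202
Risk-neutral probability p = (e^0.02 − 0.6065)/(1.6487 − 0.6065) = 0.4137/1.0422 = 0.3969
Terminal stock prices: S_uu = 271.8, S_ud = 100, S_dd = 36.79
Terminal payoffs (S − K): max(162.8, 0) = 162.8, max(-9, 0) = 0, max(-72.21, 0) = 0
Node u (S = 164.9): V_u = e^(−0.02)·[0.3969·162.8282 + 0.6031·0.0000] = 63.3507
Node d (S = 60.65): V_d = e^(−0.02)·[0.3969·0.0000 + 0.6031·0.0000] = 0.0000
Node 0 (S = 100): V_0 = e^(−0.02)·[0.3969·63.3507 + 0.6031·0.0000] = 24.6475

$24.65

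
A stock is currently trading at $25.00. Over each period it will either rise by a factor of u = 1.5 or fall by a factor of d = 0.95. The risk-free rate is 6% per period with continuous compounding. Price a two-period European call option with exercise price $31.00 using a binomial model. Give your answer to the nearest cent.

Risk-neutral probability p = (e^0.06 − 0.95)/(1.5 − 0.95) = 0.1118/0.5500 = 0.2033
Terminal stock prices: S_uu = 56.25, S_ud = 35.62, S_dd = 22.56
Terminal payoffs (S − K): max(25.25, 0) = 25.25, max(4.625, 0) = 4.625, max(-8.438, 0) = 0
Node u (S = 37.5): V_u = e^(−0.06)·[0.2033·25.2500 + 0.7967·4.6250] = 8.3053
Node d (S = 23.75): V_d = e^(−0.06)·[0.2033·4.6250 + 0.7967·0.0000] = 0.8857
Node 0 (S = 25): V_0 = e^(−0.06)·[0.2033·8.3053 + 0.7967·0.8857] = 2.2549

$2.25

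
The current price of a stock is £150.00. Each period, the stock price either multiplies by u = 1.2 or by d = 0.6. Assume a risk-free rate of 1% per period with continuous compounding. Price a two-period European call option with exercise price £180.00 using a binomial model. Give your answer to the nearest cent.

£16.48

Risk-neutral probability p = (e^0.01 − 0.6)/(1.2 − 0.6) = 0.4101/0.6000 = 0.6834
Terminal stock prices: S_uu = 216, S_ud = 108, S_dd = 54
Terminal payoffs (S − K): max(36, 0) = 36, max(-72, 0) = 0, max(-126, 0) = 0
Node u (S = 180): V_u = e^(−0.01)·[0.6834·36.0000 + 0.3166·0.0000] = 24.3582
Node d (S = 90): V_d = e^(−0.01)·[0.6834·0.0000 + 0.3166·0.0000] = 0.0000
Node 0 (S = 150): V_0 = e^(−0.01)·[0.6834·24.3582 + 0.3166·0.0000] = 16.4812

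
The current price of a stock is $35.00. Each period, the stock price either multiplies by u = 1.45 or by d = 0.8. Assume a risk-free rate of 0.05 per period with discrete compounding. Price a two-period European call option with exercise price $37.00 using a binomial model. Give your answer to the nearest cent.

Risk-neutral probability p = (1 + 0.05 − 0.8)/(1.45 − 0.8) = 0.2500/0.6500 = 0.3846
Terminal stock prices: S_uu = 73.59, S_ud = 40.6, S_dd = 22.4
Terminal payoffs (S − K): max(36.59, 0) = 36.59, max(3.6, 0) = 3.6, max(-14.6, 0) = 0
Node u (S = 50.75): V_u = 1/1.05·[0.3846·36.5875 + 0.6154·3.6000] = 15.5119
Node d (S = 28): V_d = 1/1.05·[0.3846·3.6000 + 0.6154·0.0000] = 1.3187
Node 0 (S = 35): V_0 = 1/1.05·[0.3846·15.5119 + 0.6154·1.3187] = 6.4549

$6.45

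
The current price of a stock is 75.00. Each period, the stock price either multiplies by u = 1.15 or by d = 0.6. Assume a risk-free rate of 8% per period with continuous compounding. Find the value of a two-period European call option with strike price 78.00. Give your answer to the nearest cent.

13.94

Risk-neutral probability p = (e^0.08 − 0.6)/(1.15 − 0.6) = 0.4833/0.5500 = 0.8787
Terminal stock prices: S_uu = 99.19, S_ud = 51.75, S_dd = 27
Terminal payoffs (S − K): max(21.19, 0) = 21.19, max(-26.25, 0) = 0, max(-51, 0) = 0
Node u (S = 86.25): V_u = e^(−0.08)·[0.8787·21.1875 + 0.1213·0.0000] = 17.1862
Node d (S = 45): V_d = e^(−0.08)·[0.8787·0.0000 + 0.1213·0.0000] = 0.0000
Node 0 (S = 75): V_0 = e^(−0.08)·[0.8787·17.1862 + 0.1213·0.0000] = 13.9405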